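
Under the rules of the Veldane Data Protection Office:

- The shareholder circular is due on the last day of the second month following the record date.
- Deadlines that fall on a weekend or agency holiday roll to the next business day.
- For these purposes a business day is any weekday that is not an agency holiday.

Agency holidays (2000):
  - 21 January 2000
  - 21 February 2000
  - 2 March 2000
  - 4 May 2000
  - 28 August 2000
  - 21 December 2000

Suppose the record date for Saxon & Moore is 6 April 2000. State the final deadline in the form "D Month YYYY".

The second month after 6 April 2000 is June 2000, whose last day is 30 June 2000.
30 June 2000 (Friday) is already a business day.
Final deadline: 30 June 2000.

30 June 2000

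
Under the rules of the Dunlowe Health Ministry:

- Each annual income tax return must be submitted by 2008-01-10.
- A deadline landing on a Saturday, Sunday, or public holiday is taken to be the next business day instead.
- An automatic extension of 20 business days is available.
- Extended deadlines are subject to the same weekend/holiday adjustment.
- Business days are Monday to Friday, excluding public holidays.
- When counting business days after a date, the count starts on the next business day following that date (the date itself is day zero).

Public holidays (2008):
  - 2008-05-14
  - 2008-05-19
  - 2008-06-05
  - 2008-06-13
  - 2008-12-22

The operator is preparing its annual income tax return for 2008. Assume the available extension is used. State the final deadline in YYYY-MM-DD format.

The stated deadline is 2008-01-10.
2008-01-10 (Thursday) is already a business day.
The 20-business-day extension runs from 2008-01-10 to 2008-02-07.
2008-02-07 falls on a Thursday, which is a business day, so no adjustment is needed.
So the filing is due 2008-02-07.

2008-02-07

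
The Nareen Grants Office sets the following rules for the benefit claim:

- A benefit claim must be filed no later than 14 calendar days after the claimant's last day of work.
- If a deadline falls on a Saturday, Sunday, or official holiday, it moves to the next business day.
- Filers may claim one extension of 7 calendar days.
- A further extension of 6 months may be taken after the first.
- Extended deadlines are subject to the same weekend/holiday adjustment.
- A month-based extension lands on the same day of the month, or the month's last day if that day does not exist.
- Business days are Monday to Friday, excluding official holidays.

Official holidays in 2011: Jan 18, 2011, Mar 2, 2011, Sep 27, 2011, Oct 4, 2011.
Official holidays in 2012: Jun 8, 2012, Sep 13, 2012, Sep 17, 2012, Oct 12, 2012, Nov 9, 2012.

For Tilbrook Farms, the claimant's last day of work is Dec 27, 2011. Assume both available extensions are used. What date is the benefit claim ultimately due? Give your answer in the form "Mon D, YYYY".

Jul 17, 2012

From Dec 27, 2011, 14 calendar days later is Jan 10, 2012.
Jan 10, 2012 is a Tuesday and not a listed holiday, so it stands.
The 7-calendar-day extension moves the deadline from Jan 10, 2012 to Jan 17, 2012.
Jan 17, 2012 is a Tuesday and not a listed holiday, so it stands.
Applying the 6 months extension: 6 months after Jan 17, 2012 is Jul 17, 2012.
Since Jul 17, 2012 is a Tuesday and not a holiday, the date is unchanged.
Final deadline: Jul 17, 2012.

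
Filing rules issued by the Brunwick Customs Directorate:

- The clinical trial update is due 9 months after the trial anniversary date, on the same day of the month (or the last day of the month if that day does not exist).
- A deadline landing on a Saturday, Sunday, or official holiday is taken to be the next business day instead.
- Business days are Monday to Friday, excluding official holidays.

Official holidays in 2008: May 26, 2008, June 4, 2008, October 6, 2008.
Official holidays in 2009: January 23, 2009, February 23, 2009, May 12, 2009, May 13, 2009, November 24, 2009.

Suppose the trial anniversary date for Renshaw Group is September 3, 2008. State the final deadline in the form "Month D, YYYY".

June 3, 2009

9 months after September 3, 2008, on the same day of the month, is June 3, 2009.
Since June 3, 2009 is a Wednesday and not a holiday, the date is unchanged.
So the filing is due June 3, 2009.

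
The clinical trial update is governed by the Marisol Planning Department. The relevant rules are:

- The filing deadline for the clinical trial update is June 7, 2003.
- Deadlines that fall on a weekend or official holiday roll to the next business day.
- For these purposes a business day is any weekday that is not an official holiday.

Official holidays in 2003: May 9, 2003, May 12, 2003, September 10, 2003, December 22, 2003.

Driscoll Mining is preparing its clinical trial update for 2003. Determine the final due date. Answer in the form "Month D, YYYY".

The statutory due date is June 7, 2003.
Because June 7, 2003 is a Saturday, the deadline becomes June 9, 2003 (Monday).
The final due date is June 9, 2003.

June 9, 2003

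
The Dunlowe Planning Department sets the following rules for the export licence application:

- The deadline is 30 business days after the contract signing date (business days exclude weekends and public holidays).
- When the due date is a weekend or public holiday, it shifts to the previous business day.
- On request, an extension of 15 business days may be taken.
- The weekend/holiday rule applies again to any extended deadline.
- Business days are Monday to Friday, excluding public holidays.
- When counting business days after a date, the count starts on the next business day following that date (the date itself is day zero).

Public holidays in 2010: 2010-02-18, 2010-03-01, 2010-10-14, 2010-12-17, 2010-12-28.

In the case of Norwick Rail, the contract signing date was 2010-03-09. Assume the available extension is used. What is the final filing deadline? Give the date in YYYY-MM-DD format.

2010-05-11

Counting 30 business days after 2010-03-09 (skipping weekends and listed holidays) reaches 2010-04-20.
Since 2010-04-20 is a Tuesday and not a holiday, the date is unchanged.
The 15-business-day extension runs from 2010-04-20 to 2010-05-11.
2010-05-11 falls on a Tuesday, which is a business day, so no adjustment is needed.
So the filing is due 2010-05-11.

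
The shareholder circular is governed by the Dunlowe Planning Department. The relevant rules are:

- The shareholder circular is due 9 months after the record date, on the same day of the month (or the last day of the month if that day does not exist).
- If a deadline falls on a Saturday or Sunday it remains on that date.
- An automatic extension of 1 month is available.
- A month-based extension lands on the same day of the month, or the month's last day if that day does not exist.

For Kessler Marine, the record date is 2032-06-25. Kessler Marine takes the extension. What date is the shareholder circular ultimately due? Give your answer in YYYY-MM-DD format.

2033-04-25

Moving 9 months forward from 2032-06-25 on the corresponding day gives 2033-03-25.
No adjustment is made for weekends or holidays, so 2033-03-25 stands.
Applying the 1 month extension: 1 month after 2033-03-25 is 2033-04-25.
No adjustment is made for weekends or holidays, so 2033-04-25 stands.
Final deadline: 2033-04-25.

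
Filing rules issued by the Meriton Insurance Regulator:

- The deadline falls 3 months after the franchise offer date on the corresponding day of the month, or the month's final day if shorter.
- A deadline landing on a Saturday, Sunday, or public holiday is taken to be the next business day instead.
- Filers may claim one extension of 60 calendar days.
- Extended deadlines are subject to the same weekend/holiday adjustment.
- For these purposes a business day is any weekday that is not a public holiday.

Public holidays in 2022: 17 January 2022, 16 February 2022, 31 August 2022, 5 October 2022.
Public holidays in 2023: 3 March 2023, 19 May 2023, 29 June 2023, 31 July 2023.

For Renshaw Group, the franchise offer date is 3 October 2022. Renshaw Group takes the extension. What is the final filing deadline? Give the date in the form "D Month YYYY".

6 March 2023

3 months after 3 October 2022, on the same day of the month, is 3 January 2023.
3 January 2023 falls on a Tuesday, which is a business day, so no adjustment is needed.
The 60-calendar-day extension moves the deadline from 3 January 2023 to 4 March 2023.
4 March 2023 is a Saturday; the next business day is 6 March 2023 (Monday).
The final due date is 6 March 2023.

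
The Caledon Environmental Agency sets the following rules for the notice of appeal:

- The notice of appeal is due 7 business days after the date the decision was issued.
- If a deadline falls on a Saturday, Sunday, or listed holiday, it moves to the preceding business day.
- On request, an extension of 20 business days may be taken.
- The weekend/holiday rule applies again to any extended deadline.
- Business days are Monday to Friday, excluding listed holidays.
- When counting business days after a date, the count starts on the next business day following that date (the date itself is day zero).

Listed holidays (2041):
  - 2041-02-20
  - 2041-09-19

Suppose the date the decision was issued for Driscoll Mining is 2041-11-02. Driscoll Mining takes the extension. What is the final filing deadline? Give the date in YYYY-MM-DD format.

7 business days after 2041-11-02, excluding weekends and holidays, is 2041-11-12.
2041-11-12 falls on a Tuesday, which is a business day, so no adjustment is needed.
Applying the 20-business-day extension: 20 business days after 2041-11-12 is 2041-12-10.
2041-12-10 (Tuesday) is already a business day.
So the filing is due 2041-12-10.

2041-12-10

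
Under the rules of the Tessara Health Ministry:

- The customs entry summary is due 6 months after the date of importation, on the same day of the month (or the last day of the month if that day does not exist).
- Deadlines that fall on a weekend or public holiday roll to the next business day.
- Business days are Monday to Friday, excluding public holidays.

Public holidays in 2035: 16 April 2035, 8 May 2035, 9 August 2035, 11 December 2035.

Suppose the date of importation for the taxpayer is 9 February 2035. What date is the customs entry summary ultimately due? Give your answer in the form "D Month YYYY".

10 August 2035

6 months from 9 February 2035 is 9 August 2035.
9 August 2035 is a listed holiday, so it moves to the next business day, 10 August 2035 (Friday).
So the filing is due 10 August 2035.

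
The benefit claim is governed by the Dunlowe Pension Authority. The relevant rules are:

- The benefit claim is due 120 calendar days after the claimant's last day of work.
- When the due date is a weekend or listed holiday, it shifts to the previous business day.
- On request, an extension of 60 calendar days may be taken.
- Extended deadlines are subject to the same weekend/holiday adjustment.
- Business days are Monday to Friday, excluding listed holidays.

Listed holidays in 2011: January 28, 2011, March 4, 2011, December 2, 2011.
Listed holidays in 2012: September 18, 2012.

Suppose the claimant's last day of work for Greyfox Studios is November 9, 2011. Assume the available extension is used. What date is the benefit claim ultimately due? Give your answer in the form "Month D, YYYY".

May 7, 2012

Trigger date November 9, 2011 + 120 calendar days = March 8, 2012.
Since March 8, 2012 is a Thursday and not a holiday, the date is unchanged.
Applying the 60-calendar-day extension: March 8, 2012 + 60 days = May 7, 2012.
May 7, 2012 (Monday) is already a business day.
The final due date is May 7, 2012.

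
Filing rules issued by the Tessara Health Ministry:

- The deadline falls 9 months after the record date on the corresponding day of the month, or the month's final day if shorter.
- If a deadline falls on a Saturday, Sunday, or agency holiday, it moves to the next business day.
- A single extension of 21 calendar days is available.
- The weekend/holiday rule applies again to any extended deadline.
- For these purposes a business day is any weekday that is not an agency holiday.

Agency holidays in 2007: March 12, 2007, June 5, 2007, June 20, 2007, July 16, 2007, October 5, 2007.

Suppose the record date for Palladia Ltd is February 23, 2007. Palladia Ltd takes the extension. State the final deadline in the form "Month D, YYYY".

Moving 9 months forward from February 23, 2007 on the corresponding day gives November 23, 2007.
November 23, 2007 is a Friday and not a listed holiday, so it stands.
The 21-calendar-day extension moves the deadline from November 23, 2007 to December 14, 2007.
December 14, 2007 is a Friday and not a listed holiday, so it stands.
Deadline: December 14, 2007.

December 14, 2007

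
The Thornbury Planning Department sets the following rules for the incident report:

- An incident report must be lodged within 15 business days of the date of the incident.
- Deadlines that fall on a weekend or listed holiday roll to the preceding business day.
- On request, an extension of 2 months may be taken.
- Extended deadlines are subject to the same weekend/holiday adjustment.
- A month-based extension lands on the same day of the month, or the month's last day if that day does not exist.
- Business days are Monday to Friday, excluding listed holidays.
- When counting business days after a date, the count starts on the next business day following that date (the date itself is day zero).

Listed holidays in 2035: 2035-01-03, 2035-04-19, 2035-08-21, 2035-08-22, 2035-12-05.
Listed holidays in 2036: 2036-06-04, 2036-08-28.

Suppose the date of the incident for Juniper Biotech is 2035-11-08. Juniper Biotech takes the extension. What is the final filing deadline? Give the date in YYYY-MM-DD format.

2036-01-29

Starting the day after 2035-11-08 and counting 15 business days lands on 2035-11-29.
2035-11-29 is a Thursday and not a listed holiday, so it stands.
The 2 months extension carries 2035-11-29 to 2036-01-29.
Since 2036-01-29 is a Tuesday and not a holiday, the date is unchanged.
So the filing is due 2036-01-29.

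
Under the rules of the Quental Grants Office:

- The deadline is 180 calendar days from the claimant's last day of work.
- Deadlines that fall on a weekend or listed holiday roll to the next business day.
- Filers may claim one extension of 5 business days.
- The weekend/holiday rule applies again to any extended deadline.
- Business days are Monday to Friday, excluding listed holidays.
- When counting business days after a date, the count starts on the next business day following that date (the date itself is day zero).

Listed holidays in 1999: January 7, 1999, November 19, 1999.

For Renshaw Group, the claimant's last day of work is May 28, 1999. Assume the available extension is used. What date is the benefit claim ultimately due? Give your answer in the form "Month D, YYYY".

December 1, 1999

Trigger date May 28, 1999 + 180 calendar days = November 24, 1999.
Since November 24, 1999 is a Wednesday and not a holiday, the date is unchanged.
The 5-business-day extension runs from November 24, 1999 to December 1, 1999.
December 1, 1999 falls on a Wednesday, which is a business day, so no adjustment is needed.
The final due date is December 1, 1999.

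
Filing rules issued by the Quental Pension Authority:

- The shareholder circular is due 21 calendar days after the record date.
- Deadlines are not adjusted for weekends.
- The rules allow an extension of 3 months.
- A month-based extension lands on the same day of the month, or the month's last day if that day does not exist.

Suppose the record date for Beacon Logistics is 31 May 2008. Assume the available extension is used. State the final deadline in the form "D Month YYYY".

Adding 21 calendar days to 31 May 2008 gives 21 June 2008.
21 June 2008 falls on a Saturday. The rules make no weekend/holiday allowance, so it remains 21 June 2008.
Add 3 months to 21 June 2008: 21 September 2008.
21 September 2008 falls on a Sunday. The rules make no weekend/holiday allowance, so it remains 21 September 2008.
Final deadline: 21 September 2008.

21 September 2008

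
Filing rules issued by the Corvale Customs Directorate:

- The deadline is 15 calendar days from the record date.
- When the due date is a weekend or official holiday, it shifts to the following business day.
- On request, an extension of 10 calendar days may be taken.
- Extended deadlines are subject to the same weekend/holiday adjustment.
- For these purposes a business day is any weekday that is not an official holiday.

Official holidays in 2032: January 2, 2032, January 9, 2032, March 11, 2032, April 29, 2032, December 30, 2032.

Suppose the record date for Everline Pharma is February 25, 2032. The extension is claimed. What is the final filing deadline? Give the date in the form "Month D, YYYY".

March 22, 2032

From February 25, 2032, 15 calendar days later is March 11, 2032.
March 11, 2032 falls on a listed holiday. Rolling to the next business day gives March 12, 2032, a Friday.
Applying the 10-calendar-day extension: March 12, 2032 + 10 days = March 22, 2032.
March 22, 2032 falls on a Monday, which is a business day, so no adjustment is needed.
Final deadline: March 22, 2032.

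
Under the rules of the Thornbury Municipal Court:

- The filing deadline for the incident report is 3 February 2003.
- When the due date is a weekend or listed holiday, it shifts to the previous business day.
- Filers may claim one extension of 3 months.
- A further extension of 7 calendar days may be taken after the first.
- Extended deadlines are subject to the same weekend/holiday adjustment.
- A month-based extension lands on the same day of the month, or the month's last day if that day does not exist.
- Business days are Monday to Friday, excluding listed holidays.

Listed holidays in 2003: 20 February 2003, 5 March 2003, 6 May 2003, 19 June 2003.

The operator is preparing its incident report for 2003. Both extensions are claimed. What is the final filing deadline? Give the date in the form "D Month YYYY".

9 May 2003

The statutory due date is 3 February 2003.
3 February 2003 falls on a Monday, which is a business day, so no adjustment is needed.
The 3 months extension carries 3 February 2003 to 3 May 2003.
3 May 2003 is a Saturday; the preceding business day is 2 May 2003 (Friday).
Add the 7 calendar-day extension to 2 May 2003: 9 May 2003.
9 May 2003 (Friday) is already a business day.
So the filing is due 9 May 2003.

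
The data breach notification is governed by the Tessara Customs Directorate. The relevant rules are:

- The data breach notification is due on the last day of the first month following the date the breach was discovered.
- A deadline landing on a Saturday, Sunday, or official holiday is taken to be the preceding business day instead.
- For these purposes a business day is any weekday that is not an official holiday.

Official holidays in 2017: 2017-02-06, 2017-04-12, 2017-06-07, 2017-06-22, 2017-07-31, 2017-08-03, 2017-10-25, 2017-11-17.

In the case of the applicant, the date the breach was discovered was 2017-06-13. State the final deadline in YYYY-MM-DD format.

2017-07-28

1 month after 2017-06-13 is July 2017; that month ends on 2017-07-31.
Because 2017-07-31 is a listed holiday, the deadline becomes 2017-07-28 (Friday).
So the filing is due 2017-07-28.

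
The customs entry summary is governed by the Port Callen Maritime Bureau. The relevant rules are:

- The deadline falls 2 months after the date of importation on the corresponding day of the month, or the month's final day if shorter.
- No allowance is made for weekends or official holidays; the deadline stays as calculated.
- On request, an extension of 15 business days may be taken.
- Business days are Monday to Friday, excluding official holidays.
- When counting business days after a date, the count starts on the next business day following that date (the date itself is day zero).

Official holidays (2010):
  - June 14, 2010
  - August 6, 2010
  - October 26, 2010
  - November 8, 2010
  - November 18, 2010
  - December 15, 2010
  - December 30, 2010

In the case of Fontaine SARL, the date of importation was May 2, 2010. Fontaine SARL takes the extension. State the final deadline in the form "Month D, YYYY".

July 23, 2010

Moving 2 months forward from May 2, 2010 on the corresponding day gives July 2, 2010.
July 2, 2010 falls on a Friday. The rules make no weekend/holiday allowance, so it remains July 2, 2010.
Counting 15 further business days from July 2, 2010 reaches July 23, 2010.
July 23, 2010 is a Friday; no weekend or holiday adjustment applies.
So the filing is due July 23, 2010.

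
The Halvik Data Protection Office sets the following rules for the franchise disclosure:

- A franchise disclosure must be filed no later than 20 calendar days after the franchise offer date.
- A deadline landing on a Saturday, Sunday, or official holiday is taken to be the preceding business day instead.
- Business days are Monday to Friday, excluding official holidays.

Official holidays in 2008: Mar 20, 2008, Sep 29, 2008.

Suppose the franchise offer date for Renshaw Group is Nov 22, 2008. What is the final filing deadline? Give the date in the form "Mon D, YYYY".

Trigger date Nov 22, 2008 + 20 calendar days = Dec 12, 2008.
Dec 12, 2008 (Friday) is already a business day.
The final due date is Dec 12, 2008.

Dec 12, 2008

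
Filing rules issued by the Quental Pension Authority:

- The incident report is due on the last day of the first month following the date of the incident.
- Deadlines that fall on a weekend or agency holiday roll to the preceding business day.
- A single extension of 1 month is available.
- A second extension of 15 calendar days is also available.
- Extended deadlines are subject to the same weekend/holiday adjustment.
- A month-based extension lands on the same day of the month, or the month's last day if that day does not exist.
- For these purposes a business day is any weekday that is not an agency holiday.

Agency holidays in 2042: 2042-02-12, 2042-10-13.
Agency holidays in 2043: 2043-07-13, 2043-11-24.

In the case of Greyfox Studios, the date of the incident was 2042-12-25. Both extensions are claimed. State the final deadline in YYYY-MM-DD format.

1 month after 2042-12-25 falls in January 2043; the last day of that month is 2043-01-31.
Because 2043-01-31 is a Saturday, the deadline becomes 2043-01-30 (Friday).
The 1 month extension carries 2043-01-30 to 2043-02-28 (day 30 does not exist in February, so the month's last day is used).
2043-02-28 is a Saturday; the preceding business day is 2043-02-27 (Friday).
Applying the 15-calendar-day extension: 2043-02-27 + 15 days = 2043-03-14.
2043-03-14 is a Saturday, so it moves to the preceding business day, 2043-03-13 (Friday).
Final deadline: 2043-03-13.

2043-03-13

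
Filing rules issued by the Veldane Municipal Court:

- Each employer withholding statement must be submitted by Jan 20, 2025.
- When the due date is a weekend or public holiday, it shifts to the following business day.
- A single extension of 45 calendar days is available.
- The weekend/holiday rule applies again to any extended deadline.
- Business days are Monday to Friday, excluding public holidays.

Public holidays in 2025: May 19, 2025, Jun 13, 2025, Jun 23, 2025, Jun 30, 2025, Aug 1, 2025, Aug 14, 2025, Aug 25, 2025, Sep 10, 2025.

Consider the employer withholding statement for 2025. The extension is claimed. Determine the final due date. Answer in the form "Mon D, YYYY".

Mar 6, 2025

The statutory due date is Jan 20, 2025.
Jan 20, 2025 is a Monday and not a listed holiday, so it stands.
Applying the 45-calendar-day extension: Jan 20, 2025 + 45 days = Mar 6, 2025.
Mar 6, 2025 falls on a Thursday, which is a business day, so no adjustment is needed.
So the filing is due Mar 6, 2025.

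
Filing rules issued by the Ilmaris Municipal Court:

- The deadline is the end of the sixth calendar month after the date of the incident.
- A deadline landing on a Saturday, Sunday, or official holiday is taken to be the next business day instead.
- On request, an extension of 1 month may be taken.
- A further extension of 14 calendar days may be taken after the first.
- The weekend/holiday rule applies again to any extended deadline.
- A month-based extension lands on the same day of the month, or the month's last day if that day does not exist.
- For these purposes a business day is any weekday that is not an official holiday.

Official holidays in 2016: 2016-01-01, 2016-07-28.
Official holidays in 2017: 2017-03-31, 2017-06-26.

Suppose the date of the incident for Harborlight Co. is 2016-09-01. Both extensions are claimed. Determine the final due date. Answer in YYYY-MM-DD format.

The sixth month after 2016-09-01 is March 2017, whose last day is 2017-03-31.
2017-03-31 is a listed holiday, so it moves to the next business day, 2017-04-03 (Monday).
Applying the 1 month extension: 1 month after 2017-04-03 is 2017-05-03.
Since 2017-05-03 is a Wednesday and not a holiday, the date is unchanged.
With the 14-day extension, 2017-05-03 becomes 2017-05-17.
2017-05-17 (Wednesday) is already a business day.
The final due date is 2017-05-17.

2017-05-17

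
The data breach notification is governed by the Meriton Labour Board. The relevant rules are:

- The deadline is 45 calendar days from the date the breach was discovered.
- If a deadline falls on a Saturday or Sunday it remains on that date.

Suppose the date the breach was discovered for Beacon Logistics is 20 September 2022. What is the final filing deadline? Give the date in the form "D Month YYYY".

4 November 2022

From 20 September 2022, 45 calendar days later is 4 November 2022.
4 November 2022 is a Friday; no weekend or holiday adjustment applies.
Deadline: 4 November 2022.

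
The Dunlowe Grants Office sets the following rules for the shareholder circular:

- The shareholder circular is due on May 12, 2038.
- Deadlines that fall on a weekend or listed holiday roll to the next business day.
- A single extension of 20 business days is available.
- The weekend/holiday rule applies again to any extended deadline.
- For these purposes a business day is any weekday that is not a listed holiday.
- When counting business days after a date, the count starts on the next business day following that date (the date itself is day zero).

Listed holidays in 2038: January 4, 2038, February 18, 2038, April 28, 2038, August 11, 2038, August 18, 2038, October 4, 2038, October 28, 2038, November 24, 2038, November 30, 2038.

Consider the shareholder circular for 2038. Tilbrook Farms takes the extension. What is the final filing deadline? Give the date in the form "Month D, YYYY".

Start from the fixed due date, May 12, 2038.
May 12, 2038 falls on a Wednesday, which is a business day, so no adjustment is needed.
Counting 20 further business days from May 12, 2038 reaches June 9, 2038.
June 9, 2038 falls on a Wednesday, which is a business day, so no adjustment is needed.
So the filing is due June 9, 2038.

June 9, 2038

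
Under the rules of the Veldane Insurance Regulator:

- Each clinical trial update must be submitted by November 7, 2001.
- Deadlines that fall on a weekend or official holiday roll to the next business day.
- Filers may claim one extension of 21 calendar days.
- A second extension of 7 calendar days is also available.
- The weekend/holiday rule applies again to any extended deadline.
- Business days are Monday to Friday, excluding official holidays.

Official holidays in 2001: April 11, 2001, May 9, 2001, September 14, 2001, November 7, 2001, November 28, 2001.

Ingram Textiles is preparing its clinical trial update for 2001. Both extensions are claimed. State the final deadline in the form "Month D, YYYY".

December 6, 2001

The statutory due date is November 7, 2001.
November 7, 2001 is a listed holiday; the next business day is November 8, 2001 (Thursday).
Add the 21 calendar-day extension to November 8, 2001: November 29, 2001.
November 29, 2001 falls on a Thursday, which is a business day, so no adjustment is needed.
With the 7-day extension, November 29, 2001 becomes December 6, 2001.
December 6, 2001 (Thursday) is already a business day.
The final due date is December 6, 2001.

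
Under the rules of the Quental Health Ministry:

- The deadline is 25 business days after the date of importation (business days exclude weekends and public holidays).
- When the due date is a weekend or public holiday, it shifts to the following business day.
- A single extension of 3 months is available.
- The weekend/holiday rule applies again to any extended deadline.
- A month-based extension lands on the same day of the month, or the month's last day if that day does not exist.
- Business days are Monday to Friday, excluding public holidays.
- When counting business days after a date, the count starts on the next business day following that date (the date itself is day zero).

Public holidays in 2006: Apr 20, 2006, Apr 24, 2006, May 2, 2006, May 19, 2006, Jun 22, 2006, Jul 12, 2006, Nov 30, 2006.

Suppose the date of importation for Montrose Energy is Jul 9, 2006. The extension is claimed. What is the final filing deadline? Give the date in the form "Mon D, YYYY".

Counting 25 business days after Jul 9, 2006 (skipping weekends and listed holidays) reaches Aug 14, 2006.
Aug 14, 2006 is a Monday and not a listed holiday, so it stands.
Add 3 months to Aug 14, 2006: Nov 14, 2006.
Nov 14, 2006 (Tuesday) is already a business day.
Deadline: Nov 14, 2006.

Nov 14, 2006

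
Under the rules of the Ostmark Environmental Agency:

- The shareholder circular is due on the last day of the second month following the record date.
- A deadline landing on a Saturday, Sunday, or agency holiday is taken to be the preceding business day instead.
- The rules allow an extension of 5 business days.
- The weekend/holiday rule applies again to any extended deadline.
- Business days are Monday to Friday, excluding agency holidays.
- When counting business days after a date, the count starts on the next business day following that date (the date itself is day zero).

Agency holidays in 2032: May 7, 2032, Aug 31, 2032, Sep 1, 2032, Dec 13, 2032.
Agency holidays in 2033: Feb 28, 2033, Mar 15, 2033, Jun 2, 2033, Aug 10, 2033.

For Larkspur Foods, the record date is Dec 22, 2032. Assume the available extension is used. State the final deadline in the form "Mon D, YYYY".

The second month after Dec 22, 2032 is February 2033, whose last day is Feb 28, 2033.
Feb 28, 2033 is a listed holiday; the preceding business day is Feb 25, 2033 (Friday).
Counting 5 further business days from Feb 25, 2033 reaches Mar 7, 2033.
Since Mar 7, 2033 is a Monday and not a holiday, the date is unchanged.
Final deadline: Mar 7, 2033.

Mar 7, 2033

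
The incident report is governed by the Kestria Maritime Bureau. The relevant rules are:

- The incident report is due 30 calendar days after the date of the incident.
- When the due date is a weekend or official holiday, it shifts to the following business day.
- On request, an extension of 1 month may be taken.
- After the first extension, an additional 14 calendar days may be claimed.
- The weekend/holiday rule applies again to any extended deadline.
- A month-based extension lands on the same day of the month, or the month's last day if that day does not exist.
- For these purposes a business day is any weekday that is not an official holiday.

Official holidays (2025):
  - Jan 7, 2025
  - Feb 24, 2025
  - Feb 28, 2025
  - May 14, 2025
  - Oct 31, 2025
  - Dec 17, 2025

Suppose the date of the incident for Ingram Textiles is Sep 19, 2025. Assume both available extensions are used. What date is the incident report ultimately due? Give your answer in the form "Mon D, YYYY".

30 calendar days after Sep 19, 2025 is Oct 19, 2025.
Oct 19, 2025 falls on a Sunday. Rolling to the next business day gives Oct 20, 2025, a Monday.
Applying the 1 month extension: 1 month after Oct 20, 2025 is Nov 20, 2025.
Nov 20, 2025 (Thursday) is already a business day.
With the 14-day extension, Nov 20, 2025 becomes Dec 4, 2025.
Dec 4, 2025 (Thursday) is already a business day.
Final deadline: Dec 4, 2025.

Dec 4, 2025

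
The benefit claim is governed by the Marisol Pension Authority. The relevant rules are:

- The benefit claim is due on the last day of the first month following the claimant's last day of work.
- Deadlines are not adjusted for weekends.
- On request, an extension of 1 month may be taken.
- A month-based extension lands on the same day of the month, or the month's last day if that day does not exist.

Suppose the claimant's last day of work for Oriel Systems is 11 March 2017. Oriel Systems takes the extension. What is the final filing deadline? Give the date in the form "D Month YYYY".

30 May 2017

The first month after 11 March 2017 is April 2017, whose last day is 30 April 2017.
No adjustment is made for weekends or holidays, so 30 April 2017 stands.
Applying the 1 month extension: 1 month after 30 April 2017 is 30 May 2017.
30 May 2017 is a Tuesday; no weekend or holiday adjustment applies.
So the filing is due 30 May 2017.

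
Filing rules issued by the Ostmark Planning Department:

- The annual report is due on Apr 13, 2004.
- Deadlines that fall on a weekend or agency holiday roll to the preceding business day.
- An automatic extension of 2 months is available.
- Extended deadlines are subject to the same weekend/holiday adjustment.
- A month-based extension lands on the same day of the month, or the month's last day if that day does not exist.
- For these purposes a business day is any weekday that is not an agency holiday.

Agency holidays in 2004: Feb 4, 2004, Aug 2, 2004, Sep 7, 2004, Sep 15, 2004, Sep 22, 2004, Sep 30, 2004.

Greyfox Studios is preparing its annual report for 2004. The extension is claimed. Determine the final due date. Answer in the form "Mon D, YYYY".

Jun 11, 2004

The statutory due date is Apr 13, 2004.
Apr 13, 2004 falls on a Tuesday, which is a business day, so no adjustment is needed.
Add 2 months to Apr 13, 2004: Jun 13, 2004.
Jun 13, 2004 falls on a Sunday. Rolling to the preceding business day gives Jun 11, 2004, a Friday.
So the filing is due Jun 11, 2004.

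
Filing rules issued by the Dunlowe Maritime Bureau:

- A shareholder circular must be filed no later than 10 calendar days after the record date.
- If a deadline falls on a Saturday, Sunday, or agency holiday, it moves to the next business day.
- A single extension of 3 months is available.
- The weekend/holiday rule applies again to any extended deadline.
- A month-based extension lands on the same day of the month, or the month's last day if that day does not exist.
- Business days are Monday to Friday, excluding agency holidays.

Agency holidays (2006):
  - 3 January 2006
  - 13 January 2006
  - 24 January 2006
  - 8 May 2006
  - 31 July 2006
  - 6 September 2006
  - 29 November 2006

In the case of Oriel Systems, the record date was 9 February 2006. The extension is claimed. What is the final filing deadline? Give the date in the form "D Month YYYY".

22 May 2006

Adding 10 calendar days to 9 February 2006 gives 19 February 2006.
19 February 2006 is a Sunday, so it moves to the next business day, 20 February 2006 (Monday).
Applying the 3 months extension: 3 months after 20 February 2006 is 20 May 2006.
Because 20 May 2006 is a Saturday, the deadline becomes 22 May 2006 (Monday).
Final deadline: 22 May 2006.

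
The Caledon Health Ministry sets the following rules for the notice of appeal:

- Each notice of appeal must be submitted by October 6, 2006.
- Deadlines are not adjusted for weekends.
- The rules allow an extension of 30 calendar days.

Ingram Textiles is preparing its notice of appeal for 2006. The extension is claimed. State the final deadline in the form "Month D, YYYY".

November 5, 2006

Start from the fixed due date, October 6, 2006.
October 6, 2006 is a Friday; no weekend or holiday adjustment applies.
Applying the 30-calendar-day extension: October 6, 2006 + 30 days = November 5, 2006.
November 5, 2006 falls on a Sunday. The rules make no weekend/holiday allowance, so it remains November 5, 2006.
Final deadline: November 5, 2006.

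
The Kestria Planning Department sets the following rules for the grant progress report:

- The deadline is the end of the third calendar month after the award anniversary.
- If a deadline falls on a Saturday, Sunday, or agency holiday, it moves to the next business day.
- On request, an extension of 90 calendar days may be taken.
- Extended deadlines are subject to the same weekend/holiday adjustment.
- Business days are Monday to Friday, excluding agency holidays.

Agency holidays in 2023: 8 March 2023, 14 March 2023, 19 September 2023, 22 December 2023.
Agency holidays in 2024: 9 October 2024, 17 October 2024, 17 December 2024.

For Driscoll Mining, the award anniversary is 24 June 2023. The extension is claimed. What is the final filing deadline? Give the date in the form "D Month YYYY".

The third month after 24 June 2023 is September 2023, whose last day is 30 September 2023.
30 September 2023 falls on a Saturday. Rolling to the next business day gives 2 October 2023, a Monday.
Applying the 90-calendar-day extension: 2 October 2023 + 90 days = 31 December 2023.
31 December 2023 falls on a Sunday. Rolling to the next business day gives 1 January 2024, a Monday.
So the filing is due 1 January 2024.

1 January 2024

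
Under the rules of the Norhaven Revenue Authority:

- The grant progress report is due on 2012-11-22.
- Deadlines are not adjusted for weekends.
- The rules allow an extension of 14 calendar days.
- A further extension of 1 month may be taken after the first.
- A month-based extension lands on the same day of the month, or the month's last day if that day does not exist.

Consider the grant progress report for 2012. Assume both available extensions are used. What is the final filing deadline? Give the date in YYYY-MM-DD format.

The statutory due date is 2012-11-22.
No adjustment is made for weekends or holidays, so 2012-11-22 stands.
The 14-calendar-day extension moves the deadline from 2012-11-22 to 2012-12-06.
No adjustment is made for weekends or holidays, so 2012-12-06 stands.
The 1 month extension carries 2012-12-06 to 2013-01-06.
2013-01-06 is a Sunday; no weekend or holiday adjustment applies.
Deadline: 2013-01-06.

2013-01-06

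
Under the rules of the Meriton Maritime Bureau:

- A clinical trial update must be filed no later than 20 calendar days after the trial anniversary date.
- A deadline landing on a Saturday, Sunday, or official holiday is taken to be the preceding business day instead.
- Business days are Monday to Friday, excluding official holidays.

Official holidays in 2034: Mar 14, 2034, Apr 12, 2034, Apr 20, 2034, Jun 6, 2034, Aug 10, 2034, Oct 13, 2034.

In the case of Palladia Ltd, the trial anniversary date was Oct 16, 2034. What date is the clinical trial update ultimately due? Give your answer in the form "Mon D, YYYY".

Nov 3, 2034

20 calendar days after Oct 16, 2034 is Nov 5, 2034.
Nov 5, 2034 falls on a Sunday. Rolling to the preceding business day gives Nov 3, 2034, a Friday.
So the filing is due Nov 3, 2034.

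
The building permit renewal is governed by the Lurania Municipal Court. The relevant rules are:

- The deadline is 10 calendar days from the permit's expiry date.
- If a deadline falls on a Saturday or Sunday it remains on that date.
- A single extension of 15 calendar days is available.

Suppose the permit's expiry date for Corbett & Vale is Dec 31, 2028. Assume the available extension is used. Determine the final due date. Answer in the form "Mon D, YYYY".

From Dec 31, 2028, 10 calendar days later is Jan 10, 2029.
Jan 10, 2029 falls on a Wednesday. The rules make no weekend/holiday allowance, so it remains Jan 10, 2029.
The 15-calendar-day extension moves the deadline from Jan 10, 2029 to Jan 25, 2029.
Jan 25, 2029 is a Thursday; no weekend or holiday adjustment applies.
Deadline: Jan 25, 2029.

Jan 25, 2029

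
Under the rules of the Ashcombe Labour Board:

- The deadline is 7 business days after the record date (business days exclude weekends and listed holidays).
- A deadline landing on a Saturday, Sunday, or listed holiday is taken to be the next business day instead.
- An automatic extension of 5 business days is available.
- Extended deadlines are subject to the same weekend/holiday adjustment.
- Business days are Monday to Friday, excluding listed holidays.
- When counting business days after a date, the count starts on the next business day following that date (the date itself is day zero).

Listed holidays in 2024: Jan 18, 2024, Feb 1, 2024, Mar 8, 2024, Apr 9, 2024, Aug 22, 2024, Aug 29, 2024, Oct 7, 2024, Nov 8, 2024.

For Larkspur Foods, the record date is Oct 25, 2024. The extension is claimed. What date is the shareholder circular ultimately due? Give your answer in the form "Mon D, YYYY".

Nov 13, 2024

Counting 7 business days after Oct 25, 2024 (skipping weekends and listed holidays) reaches Nov 5, 2024.
Nov 5, 2024 (Tuesday) is already a business day.
Counting 5 further business days from Nov 5, 2024 reaches Nov 13, 2024.
Nov 13, 2024 (Wednesday) is already a business day.
So the filing is due Nov 13, 2024.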